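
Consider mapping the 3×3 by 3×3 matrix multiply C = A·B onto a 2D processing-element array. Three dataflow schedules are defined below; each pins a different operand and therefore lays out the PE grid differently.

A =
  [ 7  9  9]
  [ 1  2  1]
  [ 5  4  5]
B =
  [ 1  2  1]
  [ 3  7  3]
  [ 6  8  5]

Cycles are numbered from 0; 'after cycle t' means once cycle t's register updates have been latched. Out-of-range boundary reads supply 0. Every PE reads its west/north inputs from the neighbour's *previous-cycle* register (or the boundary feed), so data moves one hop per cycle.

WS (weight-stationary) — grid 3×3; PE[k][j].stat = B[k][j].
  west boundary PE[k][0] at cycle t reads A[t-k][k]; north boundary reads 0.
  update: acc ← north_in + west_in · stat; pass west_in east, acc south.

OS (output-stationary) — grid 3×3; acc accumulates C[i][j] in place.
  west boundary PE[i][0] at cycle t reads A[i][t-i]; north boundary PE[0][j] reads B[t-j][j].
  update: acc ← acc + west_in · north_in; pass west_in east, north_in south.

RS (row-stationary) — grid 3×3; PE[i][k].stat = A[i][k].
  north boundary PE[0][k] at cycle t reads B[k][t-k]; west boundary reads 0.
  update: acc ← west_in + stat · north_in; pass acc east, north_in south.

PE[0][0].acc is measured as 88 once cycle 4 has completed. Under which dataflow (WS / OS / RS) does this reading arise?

dataflow = OS

Under WS (3×3), PE[0][0]:
  @0  [0,0]  acc 7  |  →7  ↓7
  @1  [0,0]  acc 1  |  →1  ↓1
  @2  [0,0]  acc 5  |  →5  ↓5
  @3  [0,0]  acc 0  |  →0  ↓0
  @4  [0,0]  acc 0  |  →0  ↓0
Under OS (3×3), PE[0][0]:
  @0  [0,0]  acc 7  |  →7  ↓1
  @1  [0,0]  acc 34  |  →9  ↓3
  @2  [0,0]  acc 88  |  →9  ↓6
  @3  [0,0]  acc 88  |  →0  ↓0
  @4  [0,0]  acc 88  |  →0  ↓0
Under RS (3×3), PE[0][0]:
  @0  [0,0]  acc 7  |  →7  ↓1
  @1  [0,0]  acc 14  |  →14  ↓2
  @2  [0,0]  acc 7  |  →7  ↓1
  @3  [0,0]  acc 0  |  →0  ↓0
  @4  [0,0]  acc 0  |  →0  ↓0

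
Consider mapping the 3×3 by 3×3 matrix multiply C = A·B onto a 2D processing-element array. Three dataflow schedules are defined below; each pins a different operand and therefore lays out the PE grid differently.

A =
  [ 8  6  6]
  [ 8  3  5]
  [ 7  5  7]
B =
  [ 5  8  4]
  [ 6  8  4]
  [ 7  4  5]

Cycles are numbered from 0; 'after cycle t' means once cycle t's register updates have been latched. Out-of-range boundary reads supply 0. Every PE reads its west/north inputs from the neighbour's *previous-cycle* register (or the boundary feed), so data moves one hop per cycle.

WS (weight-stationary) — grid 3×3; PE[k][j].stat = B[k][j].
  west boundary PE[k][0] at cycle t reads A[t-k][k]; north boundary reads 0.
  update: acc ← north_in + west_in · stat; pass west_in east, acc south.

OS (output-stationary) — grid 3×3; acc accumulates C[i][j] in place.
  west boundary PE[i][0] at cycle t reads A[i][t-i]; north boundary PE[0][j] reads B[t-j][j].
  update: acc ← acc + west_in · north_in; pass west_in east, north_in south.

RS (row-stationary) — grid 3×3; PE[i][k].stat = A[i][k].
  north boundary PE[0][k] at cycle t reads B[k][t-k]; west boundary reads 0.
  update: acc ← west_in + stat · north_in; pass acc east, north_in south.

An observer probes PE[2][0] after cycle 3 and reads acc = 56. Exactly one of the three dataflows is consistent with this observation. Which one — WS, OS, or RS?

— WS: 3×3; PE[2][0] trace:
  step 0 · PE2,0: acc=0; fwd→0 fwd↓0
  step 1 · PE2,0: acc=0; fwd→0 fwd↓0
  step 2 · PE2,0: acc=118; fwd→6 fwd↓118
  step 3 · PE2,0: acc=93; fwd→5 fwd↓93
— OS: 3×3; PE[2][0] trace:
  step 0 · PE2,0: acc=0; fwd→0 fwd↓0
  step 1 · PE2,0: acc=0; fwd→0 fwd↓0
  step 2 · PE2,0: acc=35; fwd→7 fwd↓5
  step 3 · PE2,0: acc=65; fwd→5 fwd↓6
— RS: 3×3; PE[2][0] trace:
  step 0 · PE2,0: acc=0; fwd→0 fwd↓0
  step 1 · PE2,0: acc=0; fwd→0 fwd↓0
  step 2 · PE2,0: acc=35; fwd→35 fwd↓5
  step 3 · PE2,0: acc=56; fwd→56 fwd↓8

dataflow = RS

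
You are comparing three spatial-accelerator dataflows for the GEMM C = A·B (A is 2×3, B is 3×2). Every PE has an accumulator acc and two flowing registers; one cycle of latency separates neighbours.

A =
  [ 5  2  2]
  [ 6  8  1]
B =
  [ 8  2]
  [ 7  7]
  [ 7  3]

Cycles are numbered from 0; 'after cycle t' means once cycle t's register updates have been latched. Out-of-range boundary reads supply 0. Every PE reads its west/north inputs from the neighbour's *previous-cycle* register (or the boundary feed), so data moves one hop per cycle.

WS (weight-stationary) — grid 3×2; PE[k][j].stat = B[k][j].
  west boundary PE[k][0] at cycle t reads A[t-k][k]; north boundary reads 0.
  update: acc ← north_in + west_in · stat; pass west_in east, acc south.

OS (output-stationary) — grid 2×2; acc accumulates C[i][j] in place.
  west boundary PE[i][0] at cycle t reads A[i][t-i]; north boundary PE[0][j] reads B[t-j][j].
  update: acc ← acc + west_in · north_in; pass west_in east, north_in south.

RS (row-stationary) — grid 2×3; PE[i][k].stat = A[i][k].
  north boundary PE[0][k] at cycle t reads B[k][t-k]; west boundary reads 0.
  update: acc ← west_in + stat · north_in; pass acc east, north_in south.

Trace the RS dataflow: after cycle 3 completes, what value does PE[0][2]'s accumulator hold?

Tracing RS — 2×3 array, target PE[0][2]:
  t=0 PE[0][1]: acc=0 h=0 v=0
  t=0 PE[0][2]: acc=0 h=0 v=0
  t=1 PE[0][1]: acc=54 h=54 v=7
  t=1 PE[0][2]: acc=0 h=0 v=0
  t=2 PE[0][1]: acc=24 h=24 v=7
  t=2 PE[0][2]: acc=68 h=68 v=7
  t=3 PE[0][1]: acc=0 h=0 v=0
  t=3 PE[0][2]: acc=30 h=30 v=3

PE[0][2].acc = 30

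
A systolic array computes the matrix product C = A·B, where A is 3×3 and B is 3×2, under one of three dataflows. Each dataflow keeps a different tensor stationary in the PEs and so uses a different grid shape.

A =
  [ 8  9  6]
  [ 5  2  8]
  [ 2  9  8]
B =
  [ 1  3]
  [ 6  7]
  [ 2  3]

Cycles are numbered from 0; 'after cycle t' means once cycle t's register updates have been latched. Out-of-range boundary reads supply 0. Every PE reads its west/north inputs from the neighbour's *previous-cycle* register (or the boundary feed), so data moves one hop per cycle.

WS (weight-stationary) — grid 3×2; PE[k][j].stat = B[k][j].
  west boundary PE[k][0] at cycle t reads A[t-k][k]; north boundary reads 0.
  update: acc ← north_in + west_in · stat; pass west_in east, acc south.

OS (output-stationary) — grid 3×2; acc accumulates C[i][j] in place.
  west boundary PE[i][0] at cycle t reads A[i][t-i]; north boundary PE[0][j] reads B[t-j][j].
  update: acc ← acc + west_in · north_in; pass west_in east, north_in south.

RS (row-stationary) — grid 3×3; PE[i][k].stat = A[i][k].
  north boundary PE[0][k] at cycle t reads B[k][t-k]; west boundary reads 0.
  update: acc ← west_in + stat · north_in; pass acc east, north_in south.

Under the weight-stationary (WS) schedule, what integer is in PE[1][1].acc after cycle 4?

PE[1][1].acc = 69

WS on a 3×2 grid — tracing PE[1][1] and its feeders:
  0: (0,1).acc=0  regs=<0,0>
  0: (1,0).acc=0  regs=<0,0>
  0: (1,1).acc=0  regs=<0,0>
  1: (0,1).acc=24  regs=<8,24>
  1: (1,0).acc=62  regs=<9,62>
  1: (1,1).acc=0  regs=<0,0>
  2: (0,1).acc=15  regs=<5,15>
  2: (1,0).acc=17  regs=<2,17>
  2: (1,1).acc=87  regs=<9,87>
  3: (0,1).acc=6  regs=<2,6>
  3: (1,0).acc=56  regs=<9,56>
  3: (1,1).acc=29  regs=<2,29>
  4: (0,1).acc=0  regs=<0,0>
  4: (1,0).acc=0  regs=<0,0>
  4: (1,1).acc=69  regs=<9,69>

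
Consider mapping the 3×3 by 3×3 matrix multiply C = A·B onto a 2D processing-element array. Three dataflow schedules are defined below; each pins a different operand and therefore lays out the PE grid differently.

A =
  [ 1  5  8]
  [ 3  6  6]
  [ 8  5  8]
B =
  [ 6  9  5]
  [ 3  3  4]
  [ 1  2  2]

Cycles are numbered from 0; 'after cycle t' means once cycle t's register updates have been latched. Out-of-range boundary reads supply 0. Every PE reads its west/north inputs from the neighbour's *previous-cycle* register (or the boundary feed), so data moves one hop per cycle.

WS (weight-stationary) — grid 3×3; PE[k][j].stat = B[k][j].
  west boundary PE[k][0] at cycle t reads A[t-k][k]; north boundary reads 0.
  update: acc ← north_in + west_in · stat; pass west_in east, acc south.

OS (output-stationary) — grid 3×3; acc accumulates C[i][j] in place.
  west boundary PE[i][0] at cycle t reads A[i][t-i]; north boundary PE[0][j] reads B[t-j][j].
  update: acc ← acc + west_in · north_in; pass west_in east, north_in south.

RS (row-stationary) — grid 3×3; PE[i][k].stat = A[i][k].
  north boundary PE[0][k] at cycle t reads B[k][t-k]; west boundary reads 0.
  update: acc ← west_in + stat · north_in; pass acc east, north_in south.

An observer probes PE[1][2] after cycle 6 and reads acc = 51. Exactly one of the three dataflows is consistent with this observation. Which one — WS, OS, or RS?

dataflow = OS

WS (3×3 grid), PE[1][2]:
  t=0 PE[1][2]: acc=0 h=0 v=0
  t=1 PE[1][2]: acc=0 h=0 v=0
  t=2 PE[1][2]: acc=0 h=0 v=0
  t=3 PE[1][2]: acc=25 h=5 v=25
  t=4 PE[1][2]: acc=39 h=6 v=39
  t=5 PE[1][2]: acc=60 h=5 v=60
  t=6 PE[1][2]: acc=0 h=0 v=0
OS (3×3 grid), PE[1][2]:
  t=0 PE[1][2]: acc=0 h=0 v=0
  t=1 PE[1][2]: acc=0 h=0 v=0
  t=2 PE[1][2]: acc=0 h=0 v=0
  t=3 PE[1][2]: acc=15 h=3 v=5
  t=4 PE[1][2]: acc=39 h=6 v=4
  t=5 PE[1][2]: acc=51 h=6 v=2
  t=6 PE[1][2]: acc=51 h=0 v=0
RS (3×3 grid), PE[1][2]:
  t=0 PE[1][2]: acc=0 h=0 v=0
  t=1 PE[1][2]: acc=0 h=0 v=0
  t=2 PE[1][2]: acc=0 h=0 v=0
  t=3 PE[1][2]: acc=42 h=42 v=1
  t=4 PE[1][2]: acc=57 h=57 v=2
  t=5 PE[1][2]: acc=51 h=51 v=2
  t=6 PE[1][2]: acc=0 h=0 v=0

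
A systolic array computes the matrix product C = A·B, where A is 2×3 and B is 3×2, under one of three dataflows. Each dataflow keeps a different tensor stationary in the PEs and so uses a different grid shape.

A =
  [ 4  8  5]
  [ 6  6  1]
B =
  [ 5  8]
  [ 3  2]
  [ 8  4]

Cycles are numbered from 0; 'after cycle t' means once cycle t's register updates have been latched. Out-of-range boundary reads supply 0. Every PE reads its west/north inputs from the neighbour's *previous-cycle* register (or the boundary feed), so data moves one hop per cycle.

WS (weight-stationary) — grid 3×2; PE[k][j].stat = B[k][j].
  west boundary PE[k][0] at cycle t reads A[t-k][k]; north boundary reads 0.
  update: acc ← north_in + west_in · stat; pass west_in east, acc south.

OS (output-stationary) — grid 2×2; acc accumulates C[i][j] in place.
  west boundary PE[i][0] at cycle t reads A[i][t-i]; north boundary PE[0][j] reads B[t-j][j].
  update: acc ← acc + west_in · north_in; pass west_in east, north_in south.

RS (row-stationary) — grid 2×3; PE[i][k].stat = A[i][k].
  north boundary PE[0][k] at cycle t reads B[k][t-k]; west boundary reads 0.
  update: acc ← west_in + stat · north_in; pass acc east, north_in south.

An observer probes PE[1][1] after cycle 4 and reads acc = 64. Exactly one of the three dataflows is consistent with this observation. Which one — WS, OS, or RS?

WS (3×2 grid), PE[1][1]:
  step 0 · PE1,1: acc=0; fwd→0 fwd↓0
  step 1 · PE1,1: acc=0; fwd→0 fwd↓0
  step 2 · PE1,1: acc=48; fwd→8 fwd↓48
  step 3 · PE1,1: acc=60; fwd→6 fwd↓60
  step 4 · PE1,1: acc=0; fwd→0 fwd↓0
OS (2×2 grid), PE[1][1]:
  step 0 · PE1,1: acc=0; fwd→0 fwd↓0
  step 1 · PE1,1: acc=0; fwd→0 fwd↓0
  step 2 · PE1,1: acc=48; fwd→6 fwd↓8
  step 3 · PE1,1: acc=60; fwd→6 fwd↓2
  step 4 · PE1,1: acc=64; fwd→1 fwd↓4
RS (2×3 grid), PE[1][1]:
  step 0 · PE1,1: acc=0; fwd→0 fwd↓0
  step 1 · PE1,1: acc=0; fwd→0 fwd↓0
  step 2 · PE1,1: acc=48; fwd→48 fwd↓3
  step 3 · PE1,1: acc=60; fwd→60 fwd↓2
  step 4 · PE1,1: acc=0; fwd→0 fwd↓0

dataflow = OS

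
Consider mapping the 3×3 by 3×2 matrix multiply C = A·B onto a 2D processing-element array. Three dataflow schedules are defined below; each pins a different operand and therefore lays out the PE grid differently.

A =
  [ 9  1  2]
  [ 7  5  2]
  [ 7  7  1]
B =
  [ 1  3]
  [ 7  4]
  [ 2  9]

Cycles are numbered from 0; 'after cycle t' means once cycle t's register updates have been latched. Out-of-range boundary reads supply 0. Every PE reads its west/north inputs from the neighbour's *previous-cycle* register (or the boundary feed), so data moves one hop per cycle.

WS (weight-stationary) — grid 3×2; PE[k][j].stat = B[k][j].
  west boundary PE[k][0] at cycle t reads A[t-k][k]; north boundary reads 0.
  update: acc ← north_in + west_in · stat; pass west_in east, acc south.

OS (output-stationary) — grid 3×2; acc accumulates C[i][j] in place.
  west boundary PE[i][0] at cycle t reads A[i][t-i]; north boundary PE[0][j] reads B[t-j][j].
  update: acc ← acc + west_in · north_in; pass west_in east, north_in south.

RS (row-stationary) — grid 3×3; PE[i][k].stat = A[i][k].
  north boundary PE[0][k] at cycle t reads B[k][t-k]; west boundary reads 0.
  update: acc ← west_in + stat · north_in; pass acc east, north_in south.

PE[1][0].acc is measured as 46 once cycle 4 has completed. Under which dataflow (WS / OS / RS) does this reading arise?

dataflow = OS

WS (3×2 grid), PE[1][0]:
  @0  [1,0]  acc 0  |  →0  ↓0
  @1  [1,0]  acc 16  |  →1  ↓16
  @2  [1,0]  acc 42  |  →5  ↓42
  @3  [1,0]  acc 56  |  →7  ↓56
  @4  [1,0]  acc 0  |  →0  ↓0
OS (3×2 grid), PE[1][0]:
  @0  [1,0]  acc 0  |  →0  ↓0
  @1  [1,0]  acc 7  |  →7  ↓1
  @2  [1,0]  acc 42  |  →5  ↓7
  @3  [1,0]  acc 46  |  →2  ↓2
  @4  [1,0]  acc 46  |  →0  ↓0
RS (3×3 grid), PE[1][0]:
  @0  [1,0]  acc 0  |  →0  ↓0
  @1  [1,0]  acc 7  |  →7  ↓1
  @2  [1,0]  acc 21  |  →21  ↓3
  @3  [1,0]  acc 0  |  →0  ↓0
  @4  [1,0]  acc 0  |  →0  ↓0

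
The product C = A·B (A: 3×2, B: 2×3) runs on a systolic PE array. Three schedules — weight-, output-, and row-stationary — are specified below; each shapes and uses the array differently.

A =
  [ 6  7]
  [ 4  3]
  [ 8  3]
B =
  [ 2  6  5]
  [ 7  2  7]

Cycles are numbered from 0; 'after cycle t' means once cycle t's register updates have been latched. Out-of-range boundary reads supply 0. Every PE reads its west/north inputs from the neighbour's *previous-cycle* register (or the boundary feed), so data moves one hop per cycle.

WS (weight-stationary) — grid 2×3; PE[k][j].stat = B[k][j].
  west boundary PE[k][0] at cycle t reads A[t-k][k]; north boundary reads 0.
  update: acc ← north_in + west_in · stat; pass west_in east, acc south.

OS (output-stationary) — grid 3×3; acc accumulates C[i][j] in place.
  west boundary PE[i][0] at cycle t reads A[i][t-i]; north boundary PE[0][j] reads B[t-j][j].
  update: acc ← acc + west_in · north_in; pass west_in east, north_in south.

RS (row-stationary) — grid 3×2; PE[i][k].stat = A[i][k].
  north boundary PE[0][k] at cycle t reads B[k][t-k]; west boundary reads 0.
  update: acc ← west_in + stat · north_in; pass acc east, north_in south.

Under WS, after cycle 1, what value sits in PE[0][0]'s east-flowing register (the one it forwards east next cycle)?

register = 4

WS (2×3). Following PE[0][0] plus its west/north inputs:
  step 0 · PE0,0: acc=12; fwd→6 fwd↓12
  step 1 · PE0,0: acc=8; fwd→4 fwd↓8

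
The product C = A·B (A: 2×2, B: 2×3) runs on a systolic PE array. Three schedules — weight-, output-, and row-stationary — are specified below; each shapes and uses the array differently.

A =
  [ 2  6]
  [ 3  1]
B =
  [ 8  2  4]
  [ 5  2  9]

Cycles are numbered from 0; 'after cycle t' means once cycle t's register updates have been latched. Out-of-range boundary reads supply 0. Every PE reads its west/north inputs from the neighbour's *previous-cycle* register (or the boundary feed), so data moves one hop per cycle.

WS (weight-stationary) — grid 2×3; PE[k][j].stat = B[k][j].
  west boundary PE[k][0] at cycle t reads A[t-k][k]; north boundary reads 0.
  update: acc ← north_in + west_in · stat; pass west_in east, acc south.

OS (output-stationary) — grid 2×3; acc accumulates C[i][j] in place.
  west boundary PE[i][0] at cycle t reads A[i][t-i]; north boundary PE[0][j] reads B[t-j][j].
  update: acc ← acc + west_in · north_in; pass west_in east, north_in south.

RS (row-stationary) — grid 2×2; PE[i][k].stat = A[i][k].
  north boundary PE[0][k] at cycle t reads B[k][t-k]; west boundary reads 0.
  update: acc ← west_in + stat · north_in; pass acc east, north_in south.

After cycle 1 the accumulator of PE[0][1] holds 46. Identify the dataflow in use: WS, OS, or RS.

dataflow = RS

WS (2×3 grid), PE[0][1]:
  after 0 — PE[0][1] acc=0, pass-E 0, pass-S 0
  after 1 — PE[0][1] acc=4, pass-E 2, pass-S 4
OS (2×3 grid), PE[0][1]:
  after 0 — PE[0][1] acc=0, pass-E 0, pass-S 0
  after 1 — PE[0][1] acc=4, pass-E 2, pass-S 2
RS (2×2 grid), PE[0][1]:
  after 0 — PE[0][1] acc=0, pass-E 0, pass-S 0
  after 1 — PE[0][1] acc=46, pass-E 46, pass-S 5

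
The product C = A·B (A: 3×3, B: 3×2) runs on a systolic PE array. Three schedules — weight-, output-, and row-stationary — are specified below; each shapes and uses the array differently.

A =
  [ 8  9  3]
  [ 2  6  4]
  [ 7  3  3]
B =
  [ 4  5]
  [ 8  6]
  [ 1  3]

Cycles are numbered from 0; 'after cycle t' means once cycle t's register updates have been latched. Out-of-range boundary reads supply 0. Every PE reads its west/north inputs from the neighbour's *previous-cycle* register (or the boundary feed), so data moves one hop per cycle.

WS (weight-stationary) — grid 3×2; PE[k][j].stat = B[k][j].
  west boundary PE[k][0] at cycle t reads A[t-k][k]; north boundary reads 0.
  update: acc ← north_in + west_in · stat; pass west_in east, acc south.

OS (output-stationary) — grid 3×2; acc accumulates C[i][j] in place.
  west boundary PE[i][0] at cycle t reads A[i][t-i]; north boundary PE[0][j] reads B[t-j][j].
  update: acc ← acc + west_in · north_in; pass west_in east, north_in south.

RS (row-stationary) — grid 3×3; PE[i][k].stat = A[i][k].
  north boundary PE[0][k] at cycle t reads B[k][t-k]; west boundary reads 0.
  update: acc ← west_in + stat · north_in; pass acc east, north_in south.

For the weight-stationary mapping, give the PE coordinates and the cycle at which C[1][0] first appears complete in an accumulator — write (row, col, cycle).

WS: C[1][0] accumulates in PE[2][0]:
  c0 r2c0: 0 / 0 / 0
  c1 r2c0: 0 / 0 / 0
  c2 r2c0: 107 / 3 / 107
  c3 r2c0: 60 / 4 / 60

(row, col, cycle) = (2, 0, 3)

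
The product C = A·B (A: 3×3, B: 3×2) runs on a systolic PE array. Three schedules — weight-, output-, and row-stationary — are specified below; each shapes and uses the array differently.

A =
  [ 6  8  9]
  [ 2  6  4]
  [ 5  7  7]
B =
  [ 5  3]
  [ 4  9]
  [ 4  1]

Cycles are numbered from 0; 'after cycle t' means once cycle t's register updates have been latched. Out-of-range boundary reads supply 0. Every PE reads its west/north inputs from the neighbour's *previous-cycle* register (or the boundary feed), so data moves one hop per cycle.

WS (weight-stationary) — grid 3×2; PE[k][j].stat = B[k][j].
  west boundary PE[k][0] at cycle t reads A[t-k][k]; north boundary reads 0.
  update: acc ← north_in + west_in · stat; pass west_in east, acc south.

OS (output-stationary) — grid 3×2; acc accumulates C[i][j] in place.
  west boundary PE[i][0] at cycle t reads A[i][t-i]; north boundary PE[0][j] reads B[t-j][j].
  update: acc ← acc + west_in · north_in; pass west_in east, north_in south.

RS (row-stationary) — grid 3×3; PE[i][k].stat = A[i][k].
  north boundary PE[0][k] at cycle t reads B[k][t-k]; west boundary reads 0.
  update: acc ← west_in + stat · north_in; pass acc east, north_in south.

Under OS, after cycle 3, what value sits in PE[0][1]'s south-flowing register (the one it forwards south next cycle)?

register = 1

OS (3×2). Following PE[0][1] plus its west/north inputs:
  cycle 0: PE[0][0] → acc 30, east 6, south 5
  cycle 0: PE[0][1] → acc 0, east 0, south 0
  cycle 1: PE[0][0] → acc 62, east 8, south 4
  cycle 1: PE[0][1] → acc 18, east 6, south 3
  cycle 2: PE[0][0] → acc 98, east 9, south 4
  cycle 2: PE[0][1] → acc 90, east 8, south 9
  cycle 3: PE[0][0] → acc 98, east 0, south 0
  cycle 3: PE[0][1] → acc 99, east 9, south 1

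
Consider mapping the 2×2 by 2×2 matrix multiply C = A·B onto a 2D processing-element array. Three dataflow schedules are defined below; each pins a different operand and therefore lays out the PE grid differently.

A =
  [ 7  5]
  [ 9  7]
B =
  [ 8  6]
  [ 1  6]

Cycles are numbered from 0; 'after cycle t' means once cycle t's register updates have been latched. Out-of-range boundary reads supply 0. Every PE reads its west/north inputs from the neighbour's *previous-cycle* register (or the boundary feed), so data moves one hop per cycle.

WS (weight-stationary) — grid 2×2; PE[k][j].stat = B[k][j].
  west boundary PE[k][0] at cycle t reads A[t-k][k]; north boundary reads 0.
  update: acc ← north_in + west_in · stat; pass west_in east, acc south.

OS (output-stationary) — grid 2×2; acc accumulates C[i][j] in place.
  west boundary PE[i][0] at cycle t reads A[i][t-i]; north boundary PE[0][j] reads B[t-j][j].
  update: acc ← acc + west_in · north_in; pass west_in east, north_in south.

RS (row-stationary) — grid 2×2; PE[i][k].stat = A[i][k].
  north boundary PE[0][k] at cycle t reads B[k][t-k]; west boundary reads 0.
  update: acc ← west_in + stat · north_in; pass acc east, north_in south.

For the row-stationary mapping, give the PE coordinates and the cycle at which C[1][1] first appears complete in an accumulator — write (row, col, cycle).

(row, col, cycle) = (1, 1, 3)

Under RS, C[1][1] lands at PE[1][1]:
  c0 r1c1: 0 / 0 / 0
  c1 r1c1: 0 / 0 / 0
  c2 r1c1: 79 / 79 / 1
  c3 r1c1: 96 / 96 / 6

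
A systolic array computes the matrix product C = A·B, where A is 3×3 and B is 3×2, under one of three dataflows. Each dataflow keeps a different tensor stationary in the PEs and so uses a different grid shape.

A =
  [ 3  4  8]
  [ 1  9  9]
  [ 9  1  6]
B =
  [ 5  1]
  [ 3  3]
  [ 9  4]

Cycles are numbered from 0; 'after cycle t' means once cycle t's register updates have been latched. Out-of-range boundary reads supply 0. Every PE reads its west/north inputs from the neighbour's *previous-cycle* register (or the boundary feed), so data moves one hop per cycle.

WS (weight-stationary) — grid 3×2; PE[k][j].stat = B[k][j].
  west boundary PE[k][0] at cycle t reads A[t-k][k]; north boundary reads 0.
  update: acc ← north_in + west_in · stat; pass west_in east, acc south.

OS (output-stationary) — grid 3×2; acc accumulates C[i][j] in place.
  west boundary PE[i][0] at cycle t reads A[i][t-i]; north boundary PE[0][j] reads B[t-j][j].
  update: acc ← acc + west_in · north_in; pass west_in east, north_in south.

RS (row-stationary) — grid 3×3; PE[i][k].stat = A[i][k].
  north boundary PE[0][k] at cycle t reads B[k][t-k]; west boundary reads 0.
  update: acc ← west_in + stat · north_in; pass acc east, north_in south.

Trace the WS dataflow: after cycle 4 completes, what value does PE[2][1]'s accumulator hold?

PE[2][1].acc = 64

WS 3×2: PE[2][1] cycle-by-cycle (with neighbour feeds):
  t=0 PE[1][1]: acc=0 h=0 v=0
  t=0 PE[2][0]: acc=0 h=0 v=0
  t=0 PE[2][1]: acc=0 h=0 v=0
  t=1 PE[1][1]: acc=0 h=0 v=0
  t=1 PE[2][0]: acc=0 h=0 v=0
  t=1 PE[2][1]: acc=0 h=0 v=0
  t=2 PE[1][1]: acc=15 h=4 v=15
  t=2 PE[2][0]: acc=99 h=8 v=99
  t=2 PE[2][1]: acc=0 h=0 v=0
  t=3 PE[1][1]: acc=28 h=9 v=28
  t=3 PE[2][0]: acc=113 h=9 v=113
  t=3 PE[2][1]: acc=47 h=8 v=47
  t=4 PE[1][1]: acc=12 h=1 v=12
  t=4 PE[2][0]: acc=102 h=6 v=102
  t=4 PE[2][1]: acc=64 h=9 v=64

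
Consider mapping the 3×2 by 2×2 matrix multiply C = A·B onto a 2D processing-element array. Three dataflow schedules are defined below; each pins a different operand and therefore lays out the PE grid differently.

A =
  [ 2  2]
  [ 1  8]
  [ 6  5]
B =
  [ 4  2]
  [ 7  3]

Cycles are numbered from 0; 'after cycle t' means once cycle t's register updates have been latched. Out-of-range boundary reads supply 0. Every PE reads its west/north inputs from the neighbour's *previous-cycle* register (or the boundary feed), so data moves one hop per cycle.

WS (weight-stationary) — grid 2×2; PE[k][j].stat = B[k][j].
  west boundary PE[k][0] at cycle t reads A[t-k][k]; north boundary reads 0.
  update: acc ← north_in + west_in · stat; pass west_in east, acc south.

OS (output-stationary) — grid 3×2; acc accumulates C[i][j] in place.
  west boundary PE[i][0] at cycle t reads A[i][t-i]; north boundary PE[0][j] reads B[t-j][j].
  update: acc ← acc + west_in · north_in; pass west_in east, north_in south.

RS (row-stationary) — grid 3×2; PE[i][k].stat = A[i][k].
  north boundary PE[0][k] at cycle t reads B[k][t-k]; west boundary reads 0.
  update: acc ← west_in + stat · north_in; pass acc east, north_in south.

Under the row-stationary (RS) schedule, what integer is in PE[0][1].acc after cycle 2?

PE[0][1].acc = 10

RS on a 3×2 grid — tracing PE[0][1] and its feeders:
  step 0 · PE0,0: acc=8; fwd→8 fwd↓4
  step 0 · PE0,1: acc=0; fwd→0 fwd↓0
  step 1 · PE0,0: acc=4; fwd→4 fwd↓2
  step 1 · PE0,1: acc=22; fwd→22 fwd↓7
  step 2 · PE0,0: acc=0; fwd→0 fwd↓0
  step 2 · PE0,1: acc=10; fwd→10 fwd↓3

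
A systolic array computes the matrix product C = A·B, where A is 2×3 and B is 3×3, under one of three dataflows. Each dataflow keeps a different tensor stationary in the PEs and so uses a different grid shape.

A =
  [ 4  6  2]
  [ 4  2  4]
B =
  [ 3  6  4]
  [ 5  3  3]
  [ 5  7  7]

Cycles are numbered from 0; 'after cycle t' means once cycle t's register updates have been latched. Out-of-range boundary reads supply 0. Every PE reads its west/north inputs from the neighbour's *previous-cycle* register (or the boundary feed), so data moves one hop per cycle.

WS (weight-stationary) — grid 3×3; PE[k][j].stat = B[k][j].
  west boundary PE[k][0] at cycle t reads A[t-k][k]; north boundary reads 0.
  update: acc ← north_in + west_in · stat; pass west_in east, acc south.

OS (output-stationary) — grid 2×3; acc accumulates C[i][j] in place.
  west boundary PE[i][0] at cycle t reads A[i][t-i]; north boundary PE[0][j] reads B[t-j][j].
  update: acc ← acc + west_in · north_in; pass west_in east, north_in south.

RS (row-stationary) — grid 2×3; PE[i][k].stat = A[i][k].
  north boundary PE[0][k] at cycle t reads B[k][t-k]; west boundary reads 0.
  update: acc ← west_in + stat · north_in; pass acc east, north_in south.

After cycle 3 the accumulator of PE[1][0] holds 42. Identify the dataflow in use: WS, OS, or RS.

Under WS (3×3), PE[1][0]:
  after 0 — PE[1][0] acc=0, pass-E 0, pass-S 0
  after 1 — PE[1][0] acc=42, pass-E 6, pass-S 42
  after 2 — PE[1][0] acc=22, pass-E 2, pass-S 22
  after 3 — PE[1][0] acc=0, pass-E 0, pass-S 0
Under OS (2×3), PE[1][0]:
  after 0 — PE[1][0] acc=0, pass-E 0, pass-S 0
  after 1 — PE[1][0] acc=12, pass-E 4, pass-S 3
  after 2 — PE[1][0] acc=22, pass-E 2, pass-S 5
  after 3 — PE[1][0] acc=42, pass-E 4, pass-S 5
Under RS (2×3), PE[1][0]:
  after 0 — PE[1][0] acc=0, pass-E 0, pass-S 0
  after 1 — PE[1][0] acc=12, pass-E 12, pass-S 3
  after 2 — PE[1][0] acc=24, pass-E 24, pass-S 6
  after 3 — PE[1][0] acc=16, pass-E 16, pass-S 4

dataflow = OS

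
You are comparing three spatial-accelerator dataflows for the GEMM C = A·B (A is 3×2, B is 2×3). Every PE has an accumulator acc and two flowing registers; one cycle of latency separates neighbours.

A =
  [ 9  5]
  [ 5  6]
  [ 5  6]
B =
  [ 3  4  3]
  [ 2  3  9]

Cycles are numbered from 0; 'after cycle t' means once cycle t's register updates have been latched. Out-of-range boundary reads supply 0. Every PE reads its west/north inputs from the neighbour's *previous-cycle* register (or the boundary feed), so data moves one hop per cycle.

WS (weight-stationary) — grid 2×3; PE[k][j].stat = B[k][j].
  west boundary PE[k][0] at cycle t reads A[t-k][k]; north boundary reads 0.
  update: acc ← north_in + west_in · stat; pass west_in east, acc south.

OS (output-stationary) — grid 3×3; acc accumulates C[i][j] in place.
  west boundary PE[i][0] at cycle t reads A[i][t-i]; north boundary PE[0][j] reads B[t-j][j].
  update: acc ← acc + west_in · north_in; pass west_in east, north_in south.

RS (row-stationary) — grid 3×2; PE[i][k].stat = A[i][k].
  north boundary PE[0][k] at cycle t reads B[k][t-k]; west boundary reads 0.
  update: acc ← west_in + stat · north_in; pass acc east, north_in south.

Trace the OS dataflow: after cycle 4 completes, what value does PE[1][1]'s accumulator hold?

Tracing OS — 3×3 array, target PE[1][1]:
  cycle 0: PE[0][1] → acc 0, east 0, south 0
  cycle 0: PE[1][0] → acc 0, east 0, south 0
  cycle 0: PE[1][1] → acc 0, east 0, south 0
  cycle 1: PE[0][1] → acc 36, east 9, south 4
  cycle 1: PE[1][0] → acc 15, east 5, south 3
  cycle 1: PE[1][1] → acc 0, east 0, south 0
  cycle 2: PE[0][1] → acc 51, east 5, south 3
  cycle 2: PE[1][0] → acc 27, east 6, south 2
  cycle 2: PE[1][1] → acc 20, east 5, south 4
  cycle 3: PE[0][1] → acc 51, east 0, south 0
  cycle 3: PE[1][0] → acc 27, east 0, south 0
  cycle 3: PE[1][1] → acc 38, east 6, south 3
  cycle 4: PE[0][1] → acc 51, east 0, south 0
  cycle 4: PE[1][0] → acc 27, east 0, south 0
  cycle 4: PE[1][1] → acc 38, east 0, south 0

PE[1][1].acc = 38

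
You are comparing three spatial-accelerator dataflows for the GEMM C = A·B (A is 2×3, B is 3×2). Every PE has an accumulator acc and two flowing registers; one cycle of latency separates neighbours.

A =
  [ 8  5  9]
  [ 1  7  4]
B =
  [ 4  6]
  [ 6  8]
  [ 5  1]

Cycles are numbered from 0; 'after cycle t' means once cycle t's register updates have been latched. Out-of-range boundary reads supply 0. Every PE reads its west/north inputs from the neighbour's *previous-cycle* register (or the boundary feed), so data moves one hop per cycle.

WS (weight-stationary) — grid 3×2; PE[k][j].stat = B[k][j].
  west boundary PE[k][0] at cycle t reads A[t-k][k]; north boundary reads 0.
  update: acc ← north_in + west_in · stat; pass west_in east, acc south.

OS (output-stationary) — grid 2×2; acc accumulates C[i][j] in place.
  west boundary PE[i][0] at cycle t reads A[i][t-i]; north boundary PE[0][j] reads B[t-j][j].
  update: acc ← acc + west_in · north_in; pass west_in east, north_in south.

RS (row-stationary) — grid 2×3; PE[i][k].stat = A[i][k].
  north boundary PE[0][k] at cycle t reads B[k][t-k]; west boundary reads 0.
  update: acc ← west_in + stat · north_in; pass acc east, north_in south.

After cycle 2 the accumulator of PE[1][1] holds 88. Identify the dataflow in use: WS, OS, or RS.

WS [3×2] PE[1][1] across cycles:
  [0] (1,1) acc=0 (h:0 v:0)
  [1] (1,1) acc=0 (h:0 v:0)
  [2] (1,1) acc=88 (h:5 v:88)
OS [2×2] PE[1][1] across cycles:
  [0] (1,1) acc=0 (h:0 v:0)
  [1] (1,1) acc=0 (h:0 v:0)
  [2] (1,1) acc=6 (h:1 v:6)
RS [2×3] PE[1][1] across cycles:
  [0] (1,1) acc=0 (h:0 v:0)
  [1] (1,1) acc=0 (h:0 v:0)
  [2] (1,1) acc=46 (h:46 v:6)

dataflow = WS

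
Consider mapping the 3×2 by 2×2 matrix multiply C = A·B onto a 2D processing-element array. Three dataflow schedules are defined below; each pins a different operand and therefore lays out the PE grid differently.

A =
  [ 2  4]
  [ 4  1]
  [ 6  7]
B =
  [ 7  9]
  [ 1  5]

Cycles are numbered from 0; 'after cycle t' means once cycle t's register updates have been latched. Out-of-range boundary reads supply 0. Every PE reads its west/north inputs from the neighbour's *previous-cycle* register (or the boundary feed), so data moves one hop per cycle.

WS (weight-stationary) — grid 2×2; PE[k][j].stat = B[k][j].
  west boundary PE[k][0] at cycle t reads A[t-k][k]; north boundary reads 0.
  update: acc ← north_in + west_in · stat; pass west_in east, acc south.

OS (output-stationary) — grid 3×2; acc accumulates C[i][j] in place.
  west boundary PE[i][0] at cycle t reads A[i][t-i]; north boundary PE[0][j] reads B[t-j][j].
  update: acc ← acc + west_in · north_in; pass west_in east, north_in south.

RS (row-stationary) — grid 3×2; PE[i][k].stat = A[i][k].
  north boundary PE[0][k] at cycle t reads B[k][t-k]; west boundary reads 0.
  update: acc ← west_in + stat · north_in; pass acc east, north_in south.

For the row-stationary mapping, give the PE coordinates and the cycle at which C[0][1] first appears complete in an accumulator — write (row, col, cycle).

(row, col, cycle) = (0, 1, 2)

RS: C[0][1] accumulates in PE[0][1]:
  @0  [0,1]  acc 0  |  →0  ↓0
  @1  [0,1]  acc 18  |  →18  ↓1
  @2  [0,1]  acc 38  |  →38  ↓5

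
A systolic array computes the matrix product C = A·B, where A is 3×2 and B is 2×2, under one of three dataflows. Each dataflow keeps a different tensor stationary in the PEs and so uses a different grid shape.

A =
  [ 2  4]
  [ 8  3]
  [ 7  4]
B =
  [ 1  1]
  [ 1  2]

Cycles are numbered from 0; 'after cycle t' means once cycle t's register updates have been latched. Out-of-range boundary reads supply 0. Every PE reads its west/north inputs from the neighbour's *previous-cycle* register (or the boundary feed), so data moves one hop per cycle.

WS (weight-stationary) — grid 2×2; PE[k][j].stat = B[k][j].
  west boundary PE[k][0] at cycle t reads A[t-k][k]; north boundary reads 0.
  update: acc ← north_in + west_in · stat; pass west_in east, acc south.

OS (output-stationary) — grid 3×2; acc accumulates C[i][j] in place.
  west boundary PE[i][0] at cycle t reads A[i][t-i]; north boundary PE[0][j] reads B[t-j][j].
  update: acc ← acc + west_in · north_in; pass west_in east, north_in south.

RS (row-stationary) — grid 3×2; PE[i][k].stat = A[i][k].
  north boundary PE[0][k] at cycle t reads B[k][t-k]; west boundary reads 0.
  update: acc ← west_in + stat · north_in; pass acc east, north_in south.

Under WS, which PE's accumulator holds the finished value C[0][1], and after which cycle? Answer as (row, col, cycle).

WS: C[0][1] accumulates in PE[1][1]:
  0: (1,1).acc=0  regs=<0,0>
  1: (1,1).acc=0  regs=<0,0>
  2: (1,1).acc=10  regs=<4,10>

(row, col, cycle) = (1, 1, 2)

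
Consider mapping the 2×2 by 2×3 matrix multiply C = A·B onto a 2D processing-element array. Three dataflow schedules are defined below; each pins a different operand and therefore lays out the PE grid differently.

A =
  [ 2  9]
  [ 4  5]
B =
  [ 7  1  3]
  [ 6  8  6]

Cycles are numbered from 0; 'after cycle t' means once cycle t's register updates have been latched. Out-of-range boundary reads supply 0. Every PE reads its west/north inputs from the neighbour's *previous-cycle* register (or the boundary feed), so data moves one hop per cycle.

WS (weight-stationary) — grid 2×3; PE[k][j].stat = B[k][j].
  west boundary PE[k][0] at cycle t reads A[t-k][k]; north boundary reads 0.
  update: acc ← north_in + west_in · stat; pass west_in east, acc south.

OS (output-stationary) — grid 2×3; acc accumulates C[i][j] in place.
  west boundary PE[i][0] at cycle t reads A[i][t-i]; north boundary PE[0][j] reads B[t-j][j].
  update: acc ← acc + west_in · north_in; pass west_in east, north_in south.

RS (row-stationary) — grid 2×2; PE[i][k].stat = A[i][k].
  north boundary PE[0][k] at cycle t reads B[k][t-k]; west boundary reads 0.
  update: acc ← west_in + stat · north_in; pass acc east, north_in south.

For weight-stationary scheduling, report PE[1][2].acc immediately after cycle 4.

WS 2×3: PE[1][2] cycle-by-cycle (with neighbour feeds):
  after 0 — PE[0][2] acc=0, pass-E 0, pass-S 0
  after 0 — PE[1][1] acc=0, pass-E 0, pass-S 0
  after 0 — PE[1][2] acc=0, pass-E 0, pass-S 0
  after 1 — PE[0][2] acc=0, pass-E 0, pass-S 0
  after 1 — PE[1][1] acc=0, pass-E 0, pass-S 0
  after 1 — PE[1][2] acc=0, pass-E 0, pass-S 0
  after 2 — PE[0][2] acc=6, pass-E 2, pass-S 6
  after 2 — PE[1][1] acc=74, pass-E 9, pass-S 74
  after 2 — PE[1][2] acc=0, pass-E 0, pass-S 0
  after 3 — PE[0][2] acc=12, pass-E 4, pass-S 12
  after 3 — PE[1][1] acc=44, pass-E 5, pass-S 44
  after 3 — PE[1][2] acc=60, pass-E 9, pass-S 60
  after 4 — PE[0][2] acc=0, pass-E 0, pass-S 0
  after 4 — PE[1][1] acc=0, pass-E 0, pass-S 0
  after 4 — PE[1][2] acc=42, pass-E 5, pass-S 42

PE[1][2].acc = 42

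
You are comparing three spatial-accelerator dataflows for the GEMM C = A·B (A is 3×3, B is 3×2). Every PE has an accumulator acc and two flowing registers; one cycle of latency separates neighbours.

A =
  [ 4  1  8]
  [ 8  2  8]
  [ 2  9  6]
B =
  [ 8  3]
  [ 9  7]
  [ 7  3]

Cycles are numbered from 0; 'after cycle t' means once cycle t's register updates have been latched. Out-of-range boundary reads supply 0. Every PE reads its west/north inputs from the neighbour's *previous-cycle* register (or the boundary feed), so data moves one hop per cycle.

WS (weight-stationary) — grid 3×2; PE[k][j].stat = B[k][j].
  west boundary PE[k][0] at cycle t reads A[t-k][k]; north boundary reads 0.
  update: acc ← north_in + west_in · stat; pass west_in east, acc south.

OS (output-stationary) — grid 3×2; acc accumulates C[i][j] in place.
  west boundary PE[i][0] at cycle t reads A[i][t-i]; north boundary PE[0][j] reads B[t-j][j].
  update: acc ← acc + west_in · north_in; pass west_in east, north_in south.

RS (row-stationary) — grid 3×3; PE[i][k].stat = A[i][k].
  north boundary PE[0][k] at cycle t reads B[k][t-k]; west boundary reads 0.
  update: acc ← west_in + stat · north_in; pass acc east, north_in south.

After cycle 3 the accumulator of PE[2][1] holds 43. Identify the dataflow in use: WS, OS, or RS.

WS (3×2 grid), PE[2][1]:
  cycle 0: PE[2][1] → acc 0, east 0, south 0
  cycle 1: PE[2][1] → acc 0, east 0, south 0
  cycle 2: PE[2][1] → acc 0, east 0, south 0
  cycle 3: PE[2][1] → acc 43, east 8, south 43
OS (3×2 grid), PE[2][1]:
  cycle 0: PE[2][1] → acc 0, east 0, south 0
  cycle 1: PE[2][1] → acc 0, east 0, south 0
  cycle 2: PE[2][1] → acc 0, east 0, south 0
  cycle 3: PE[2][1] → acc 6, east 2, south 3
RS (3×3 grid), PE[2][1]:
  cycle 0: PE[2][1] → acc 0, east 0, south 0
  cycle 1: PE[2][1] → acc 0, east 0, south 0
  cycle 2: PE[2][1] → acc 0, east 0, south 0
  cycle 3: PE[2][1] → acc 97, east 97, south 9

dataflow = WS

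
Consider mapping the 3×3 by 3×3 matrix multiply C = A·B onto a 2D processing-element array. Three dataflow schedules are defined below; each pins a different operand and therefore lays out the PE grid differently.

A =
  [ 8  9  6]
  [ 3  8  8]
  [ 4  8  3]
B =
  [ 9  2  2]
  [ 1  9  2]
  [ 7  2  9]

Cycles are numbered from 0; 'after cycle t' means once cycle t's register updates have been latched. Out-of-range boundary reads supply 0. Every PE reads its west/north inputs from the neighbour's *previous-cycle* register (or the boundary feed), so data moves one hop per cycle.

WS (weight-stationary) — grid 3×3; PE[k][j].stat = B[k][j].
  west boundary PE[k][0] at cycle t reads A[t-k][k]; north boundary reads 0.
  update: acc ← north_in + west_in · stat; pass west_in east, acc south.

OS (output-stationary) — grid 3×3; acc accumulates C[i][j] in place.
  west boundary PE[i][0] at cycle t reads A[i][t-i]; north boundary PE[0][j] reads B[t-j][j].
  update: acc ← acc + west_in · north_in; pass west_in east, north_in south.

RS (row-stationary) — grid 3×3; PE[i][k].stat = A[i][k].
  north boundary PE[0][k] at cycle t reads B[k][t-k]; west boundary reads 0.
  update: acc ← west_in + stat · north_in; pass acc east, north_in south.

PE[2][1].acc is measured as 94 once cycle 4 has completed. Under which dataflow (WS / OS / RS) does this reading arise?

WS (3×3 grid), PE[2][1]:
  c0 r2c1: 0 / 0 / 0
  c1 r2c1: 0 / 0 / 0
  c2 r2c1: 0 / 0 / 0
  c3 r2c1: 109 / 6 / 109
  c4 r2c1: 94 / 8 / 94
OS (3×3 grid), PE[2][1]:
  c0 r2c1: 0 / 0 / 0
  c1 r2c1: 0 / 0 / 0
  c2 r2c1: 0 / 0 / 0
  c3 r2c1: 8 / 4 / 2
  c4 r2c1: 80 / 8 / 9
RS (3×3 grid), PE[2][1]:
  c0 r2c1: 0 / 0 / 0
  c1 r2c1: 0 / 0 / 0
  c2 r2c1: 0 / 0 / 0
  c3 r2c1: 44 / 44 / 1
  c4 r2c1: 80 / 80 / 9

dataflow = WS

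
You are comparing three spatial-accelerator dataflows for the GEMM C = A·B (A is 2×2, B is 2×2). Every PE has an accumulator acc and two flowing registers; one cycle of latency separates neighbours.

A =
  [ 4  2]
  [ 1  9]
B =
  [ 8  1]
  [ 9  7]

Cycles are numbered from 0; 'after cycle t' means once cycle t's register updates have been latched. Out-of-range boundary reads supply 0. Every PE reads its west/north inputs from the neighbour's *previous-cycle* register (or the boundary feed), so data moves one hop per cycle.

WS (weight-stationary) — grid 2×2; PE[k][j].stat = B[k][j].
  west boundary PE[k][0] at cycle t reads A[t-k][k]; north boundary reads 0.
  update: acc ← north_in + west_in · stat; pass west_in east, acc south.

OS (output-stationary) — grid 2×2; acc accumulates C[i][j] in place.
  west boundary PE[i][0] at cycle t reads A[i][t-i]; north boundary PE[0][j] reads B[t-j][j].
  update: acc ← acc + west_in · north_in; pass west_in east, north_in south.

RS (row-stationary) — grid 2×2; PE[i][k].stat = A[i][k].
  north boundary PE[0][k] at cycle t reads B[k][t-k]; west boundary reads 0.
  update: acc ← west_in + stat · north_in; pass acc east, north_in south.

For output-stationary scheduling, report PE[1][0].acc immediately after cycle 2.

PE[1][0].acc = 89

OS (2×2). Following PE[1][0] plus its west/north inputs:
  [0] (0,0) acc=32 (h:4 v:8)
  [0] (1,0) acc=0 (h:0 v:0)
  [1] (0,0) acc=50 (h:2 v:9)
  [1] (1,0) acc=8 (h:1 v:8)
  [2] (0,0) acc=50 (h:0 v:0)
  [2] (1,0) acc=89 (h:9 v:9)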